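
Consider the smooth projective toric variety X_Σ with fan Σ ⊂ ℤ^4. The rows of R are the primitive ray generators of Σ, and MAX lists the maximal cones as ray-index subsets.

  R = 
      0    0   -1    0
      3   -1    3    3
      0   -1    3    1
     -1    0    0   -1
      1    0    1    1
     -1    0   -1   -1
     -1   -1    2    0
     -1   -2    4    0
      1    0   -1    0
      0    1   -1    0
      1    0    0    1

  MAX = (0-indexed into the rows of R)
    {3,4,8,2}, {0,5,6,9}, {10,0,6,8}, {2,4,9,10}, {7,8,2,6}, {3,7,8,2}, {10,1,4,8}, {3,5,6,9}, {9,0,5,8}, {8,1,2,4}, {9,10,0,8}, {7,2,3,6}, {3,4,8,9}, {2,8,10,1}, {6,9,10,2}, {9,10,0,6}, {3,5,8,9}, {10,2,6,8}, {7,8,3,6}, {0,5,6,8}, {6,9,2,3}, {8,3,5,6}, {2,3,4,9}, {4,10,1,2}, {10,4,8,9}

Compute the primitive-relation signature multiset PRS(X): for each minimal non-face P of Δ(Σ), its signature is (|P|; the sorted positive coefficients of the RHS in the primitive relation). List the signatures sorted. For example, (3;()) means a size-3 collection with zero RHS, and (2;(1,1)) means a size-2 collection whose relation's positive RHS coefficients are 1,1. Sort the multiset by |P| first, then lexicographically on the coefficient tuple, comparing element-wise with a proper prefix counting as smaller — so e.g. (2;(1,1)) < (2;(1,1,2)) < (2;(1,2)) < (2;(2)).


23 minimal non-faces of Δ(Σ) (on 11 rays):

  P = {3,10}:  v_{3} + v_{10} = 0  so sig = (2;())
  P = {4,5}:  v_{4} + v_{5} = 0  so sig = (2;())
  P = {0,3}:  v_{0} + v_{3} = v_{5}  so sig = (2;(1))
  P = {0,4}:  v_{0} + v_{4} = v_{10}  so sig = (2;(1))
  P = {2,5}:  v_{2} + v_{5} = v_{6}  so sig = (2;(1))
  P = {4,6}:  v_{4} + v_{6} = v_{2}  so sig = (2;(1))
  P = {5,10}:  v_{5} + v_{10} = v_{0}  so sig = (2;(1))
  P = {0,2}:  v_{0} + v_{2} = v_{6} + v_{10}  so sig = (2;(1,1))
  P = {7,9}:  v_{7} + v_{9} = v_{2} + v_{3}  so sig = (2;(1,1))
  P = {1,3}:  v_{1} + v_{3} = v_{2} + v_{4} + v_{8}  so sig = (2;(1,1,1))
  P = {1,5}:  v_{1} + v_{5} = v_{2} + v_{8} + v_{10}  so sig = (2;(1,1,1))
  P = {7,10}:  v_{7} + v_{10} = v_{2} + v_{6} + v_{8}  so sig = (2;(1,1,1))
  P = {0,1}:  v_{0} + v_{1} = v_{2} + v_{8} + 2·v_{10}  so sig = (2;(1,1,2))
  P = {1,6}:  v_{1} + v_{6} = 2·v_{2} + v_{8} + v_{10}  so sig = (2;(1,1,2))
  P = {4,7}:  v_{4} + v_{7} = 2·v_{2} + v_{3} + v_{8}  so sig = (2;(1,1,2))
  P = {5,7}:  v_{5} + v_{7} = v_{3} + 2·v_{6} + v_{8}  so sig = (2;(1,1,2))
  P = {0,7}:  v_{0} + v_{7} = 2·v_{6} + v_{8}  so sig = (2;(1,2))
  P = {1,9}:  v_{1} + v_{9} = 2·v_{4} + v_{10}  so sig = (2;(1,2))
  P = {1,7}:  v_{1} + v_{7} = 3·v_{2} + 2·v_{8}  so sig = (2;(2,3))
  P = {6,8,9}:  v_{6} + v_{8} + v_{9} = 0  so sig = (3;())
  P = {2,8,9}:  v_{2} + v_{8} + v_{9} = v_{4}  so sig = (3;(1))
  P = {2,3,6,8}:  v_{2} + v_{3} + v_{6} + v_{8} = v_{7}  so sig = (4;(1))
  P = {2,4,8,10}:  v_{2} + v_{4} + v_{8} + v_{10} = v_{1}  so sig = (4;(1))

Hence PRS(X_Σ) =
{ (2;()) ×2,  (2;(1)) ×5,  (2;(1,1)) ×2,  (2;(1,1,1)) ×3,  (2;(1,1,2)) ×4,  (2;(1,2)) ×2,  (2;(2,3)),  (3;()),  (3;(1)),  (4;(1)) ×2 }


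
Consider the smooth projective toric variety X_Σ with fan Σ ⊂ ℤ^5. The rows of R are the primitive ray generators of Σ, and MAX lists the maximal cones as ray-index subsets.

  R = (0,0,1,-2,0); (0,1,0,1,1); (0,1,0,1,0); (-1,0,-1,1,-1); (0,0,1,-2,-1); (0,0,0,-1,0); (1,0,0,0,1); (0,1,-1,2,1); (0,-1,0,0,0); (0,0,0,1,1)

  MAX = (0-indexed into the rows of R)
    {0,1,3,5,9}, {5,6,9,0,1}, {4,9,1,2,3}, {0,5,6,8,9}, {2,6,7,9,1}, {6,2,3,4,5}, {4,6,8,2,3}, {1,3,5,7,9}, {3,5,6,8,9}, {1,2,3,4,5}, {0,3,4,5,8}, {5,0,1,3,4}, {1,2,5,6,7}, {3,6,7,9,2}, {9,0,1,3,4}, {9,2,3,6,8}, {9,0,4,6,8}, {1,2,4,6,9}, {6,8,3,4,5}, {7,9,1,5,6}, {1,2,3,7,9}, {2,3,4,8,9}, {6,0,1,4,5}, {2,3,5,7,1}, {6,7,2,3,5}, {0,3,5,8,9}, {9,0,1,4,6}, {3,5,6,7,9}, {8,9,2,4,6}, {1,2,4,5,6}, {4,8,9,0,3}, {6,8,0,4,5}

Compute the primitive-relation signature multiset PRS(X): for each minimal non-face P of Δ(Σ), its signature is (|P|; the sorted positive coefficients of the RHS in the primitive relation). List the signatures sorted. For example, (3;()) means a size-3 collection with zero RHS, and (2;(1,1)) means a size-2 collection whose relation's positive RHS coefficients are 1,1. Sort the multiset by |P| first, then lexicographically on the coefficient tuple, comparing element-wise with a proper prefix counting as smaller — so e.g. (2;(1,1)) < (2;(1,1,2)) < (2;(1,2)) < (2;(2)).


Δ(Σ) — 10 vertices, 11 min non-faces:

  {1,8}:  v_{1} + v_{8} = v_{9}  so sig = (2;(1))
  {0,2}:  v_{0} + v_{2} = v_{1} + v_{4}  so sig = (2;(1,1))
  {0,7}:  v_{0} + v_{7} = v_{1} + v_{5}  so sig = (2;(1,1))
  {4,7}:  v_{4} + v_{7} = v_{2} + v_{5}  so sig = (2;(1,1))
  {7,8}:  v_{7} + v_{8} = v_{3} + v_{6} + v_{9}  so sig = (2;(1,1,1))
  {2,5,8}:  v_{2} + v_{5} + v_{8} = 0  so sig = (3;())
  {0,3,6}:  v_{0} + v_{3} + v_{6} = v_{5}  so sig = (3;(1))
  {1,3,6}:  v_{1} + v_{3} + v_{6} = v_{7}  so sig = (3;(1))
  {2,5,9}:  v_{2} + v_{5} + v_{9} = v_{1}  so sig = (3;(1))
  {4,5,9}:  v_{4} + v_{5} + v_{9} = v_{0}  so sig = (3;(1))
  {3,4,6,9}:  v_{3} + v_{4} + v_{6} + v_{9} = 0  so sig = (4;())

Hence PRS(X_Σ) =
    |P|=2: 5 collections, coeffs (1), (1,1), (1,1), (1,1), (1,1,1)
    |P|=3: 5 collections, coeffs (), (1), (1), (1), (1)
    |P|=4: 1 collection, coeffs ()


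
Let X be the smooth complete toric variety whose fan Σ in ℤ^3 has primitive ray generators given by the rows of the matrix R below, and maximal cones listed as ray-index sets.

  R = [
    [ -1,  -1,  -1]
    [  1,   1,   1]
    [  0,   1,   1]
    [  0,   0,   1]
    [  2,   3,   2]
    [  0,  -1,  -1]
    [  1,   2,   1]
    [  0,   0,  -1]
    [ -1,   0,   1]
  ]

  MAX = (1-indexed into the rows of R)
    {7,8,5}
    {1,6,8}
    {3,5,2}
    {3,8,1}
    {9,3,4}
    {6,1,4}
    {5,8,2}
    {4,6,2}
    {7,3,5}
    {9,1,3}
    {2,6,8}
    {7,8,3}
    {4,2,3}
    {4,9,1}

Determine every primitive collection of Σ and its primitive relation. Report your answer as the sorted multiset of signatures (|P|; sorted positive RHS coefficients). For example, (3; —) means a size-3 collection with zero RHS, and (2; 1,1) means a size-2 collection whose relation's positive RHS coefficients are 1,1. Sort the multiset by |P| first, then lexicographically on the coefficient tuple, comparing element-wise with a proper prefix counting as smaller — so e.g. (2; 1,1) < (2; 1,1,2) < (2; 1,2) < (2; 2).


The 18 primitive collections of Σ (r=9, n=3):

  P={1,2}:  v_{1} + v_{2} = 0  ⇒ sig = (2; —)
  P={3,6}:  v_{3} + v_{6} = 0  ⇒ sig = (2; —)
  P={4,8}:  v_{4} + v_{8} = 0  ⇒ sig = (2; —)
  P={1,5}:  v_{1} + v_{5} = v_{7}  ⇒ sig = (2; 1)
  P={2,7}:  v_{2} + v_{7} = v_{5}  ⇒ sig = (2; 1)
  P={1,7}:  v_{1} + v_{7} = v_{3} + v_{8}  ⇒ sig = (2; 1,1)
  P={2,9}:  v_{2} + v_{9} = v_{3} + v_{4}  ⇒ sig = (2; 1,1)
  P={4,7}:  v_{4} + v_{7} = v_{2} + v_{3}  ⇒ sig = (2; 1,1)
  P={6,7}:  v_{6} + v_{7} = v_{2} + v_{8}  ⇒ sig = (2; 1,1)
  P={6,9}:  v_{6} + v_{9} = v_{1} + v_{4}  ⇒ sig = (2; 1,1)
  P={8,9}:  v_{8} + v_{9} = v_{1} + v_{3}  ⇒ sig = (2; 1,1)
  P={4,5}:  v_{4} + v_{5} = 2·v_{2} + v_{3}  ⇒ sig = (2; 1,2)
  P={5,6}:  v_{5} + v_{6} = 2·v_{2} + v_{8}  ⇒ sig = (2; 1,2)
  P={5,9}:  v_{5} + v_{9} = v_{2} + 2·v_{3}  ⇒ sig = (2; 1,2)
  P={7,9}:  v_{7} + v_{9} = 2·v_{3}  ⇒ sig = (2; 2)
  P={1,3,4}:  v_{1} + v_{3} + v_{4} = v_{9}  ⇒ sig = (3; 1)
  P={2,3,8}:  v_{2} + v_{3} + v_{8} = v_{7}  ⇒ sig = (3; 1)
  P={3,5,8}:  v_{3} + v_{5} + v_{8} = 2·v_{7}  ⇒ sig = (3; 2)

Signatures (|P|; sorted positive RHS coefficients), sorted:
    (2; —)
    (2; —)
    (2; —)
    (2; 1)
    (2; 1)
    (2; 1,1)
    (2; 1,1)
    (2; 1,1)
    (2; 1,1)
    (2; 1,1)
    (2; 1,1)
    (2; 1,2)
    (2; 1,2)
    (2; 1,2)
    (2; 2)
    (3; 1)
    (3; 1)
    (3; 2)


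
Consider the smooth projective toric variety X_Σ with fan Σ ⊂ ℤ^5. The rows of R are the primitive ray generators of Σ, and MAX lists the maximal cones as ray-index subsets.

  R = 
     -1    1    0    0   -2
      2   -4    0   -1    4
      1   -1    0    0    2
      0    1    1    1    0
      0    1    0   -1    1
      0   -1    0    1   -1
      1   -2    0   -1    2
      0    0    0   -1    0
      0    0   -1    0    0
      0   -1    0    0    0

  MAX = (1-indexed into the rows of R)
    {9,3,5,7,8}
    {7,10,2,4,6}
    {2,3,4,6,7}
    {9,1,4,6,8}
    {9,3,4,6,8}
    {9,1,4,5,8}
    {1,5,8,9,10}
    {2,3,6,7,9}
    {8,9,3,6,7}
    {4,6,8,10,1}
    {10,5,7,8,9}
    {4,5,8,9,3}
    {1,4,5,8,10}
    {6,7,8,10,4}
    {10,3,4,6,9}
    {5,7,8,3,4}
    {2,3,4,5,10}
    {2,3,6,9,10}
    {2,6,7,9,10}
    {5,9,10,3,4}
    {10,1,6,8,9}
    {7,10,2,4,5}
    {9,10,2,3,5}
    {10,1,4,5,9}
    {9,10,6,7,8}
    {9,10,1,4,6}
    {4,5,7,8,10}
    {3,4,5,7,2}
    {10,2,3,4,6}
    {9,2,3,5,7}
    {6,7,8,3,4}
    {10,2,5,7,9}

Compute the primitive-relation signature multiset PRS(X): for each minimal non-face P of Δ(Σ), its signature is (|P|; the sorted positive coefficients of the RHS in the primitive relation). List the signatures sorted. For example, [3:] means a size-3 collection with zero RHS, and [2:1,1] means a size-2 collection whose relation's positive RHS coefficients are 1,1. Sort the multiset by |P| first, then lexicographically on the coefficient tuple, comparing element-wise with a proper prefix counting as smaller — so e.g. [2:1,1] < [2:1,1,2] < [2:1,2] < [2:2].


Σ has 10 primitive collections:

  P={1,3}:  v_{1} + v_{3} = 0 ; sig = [2:]
  P={5,6}:  v_{5} + v_{6} = 0 ; sig = [2:]
  P={1,2}:  v_{1} + v_{2} = v_{7} + v_{10} ; sig = [2:1,1]
  P={1,7}:  v_{1} + v_{7} = v_{8} + v_{10} ; sig = [2:1,1]
  P={2,8}:  v_{2} + v_{8} = 2·v_{7} ; sig = [2:2]
  P={3,7,10}:  v_{3} + v_{7} + v_{10} = v_{2} ; sig = [3:1]
  P={3,8,10}:  v_{3} + v_{8} + v_{10} = v_{7} ; sig = [3:1]
  P={4,7,9}:  v_{4} + v_{7} + v_{9} = v_{3} ; sig = [3:1]
  P={2,4,9}:  v_{2} + v_{4} + v_{9} = 2·v_{3} + v_{10} ; sig = [3:1,2]
  P={4,8,9,10}:  v_{4} + v_{8} + v_{9} + v_{10} = 0 ; sig = [4:]

so the primitive-relation signature multiset is
    [2:]
    [2:]
    [2:1,1]
    [2:1,1]
    [2:2]
    [3:1]
    [3:1]
    [3:1]
    [3:1,2]
    [4:]


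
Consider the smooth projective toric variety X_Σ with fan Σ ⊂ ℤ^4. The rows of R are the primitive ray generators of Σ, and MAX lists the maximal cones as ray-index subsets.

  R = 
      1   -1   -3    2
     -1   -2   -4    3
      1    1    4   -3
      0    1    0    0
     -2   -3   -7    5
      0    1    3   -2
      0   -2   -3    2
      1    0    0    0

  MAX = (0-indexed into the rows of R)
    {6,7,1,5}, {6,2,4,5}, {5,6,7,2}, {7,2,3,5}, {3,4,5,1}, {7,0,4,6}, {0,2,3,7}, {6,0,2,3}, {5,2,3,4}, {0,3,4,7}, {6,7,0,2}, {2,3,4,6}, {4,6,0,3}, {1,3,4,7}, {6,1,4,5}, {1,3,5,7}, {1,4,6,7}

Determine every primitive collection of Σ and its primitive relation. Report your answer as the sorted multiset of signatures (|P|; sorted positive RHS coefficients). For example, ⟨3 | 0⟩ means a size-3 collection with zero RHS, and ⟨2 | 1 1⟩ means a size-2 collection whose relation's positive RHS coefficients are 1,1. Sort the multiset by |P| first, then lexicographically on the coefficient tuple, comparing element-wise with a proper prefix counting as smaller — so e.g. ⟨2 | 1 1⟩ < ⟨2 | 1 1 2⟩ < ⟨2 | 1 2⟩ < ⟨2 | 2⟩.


Minimal non-faces — 9 found among 8 rays, 17 max cones:

  • {0,5}:  v_{0} + v_{5} = v_{7}  ⇒ sig = ⟨2 | 1⟩
  • {1,2}:  v_{1} + v_{2} = v_{5} + v_{6}  ⇒ sig = ⟨2 | 1 1⟩
  • {0,1}:  v_{0} + v_{1} = v_{4} + 2·v_{7}  ⇒ sig = ⟨2 | 1 2⟩
  • {3,5,6}:  v_{3} + v_{5} + v_{6} = 0  ⇒ sig = ⟨3 | 0⟩
  • {2,4,7}:  v_{2} + v_{4} + v_{7} = v_{6}  ⇒ sig = ⟨3 | 1⟩
  • {3,6,7}:  v_{3} + v_{6} + v_{7} = v_{0}  ⇒ sig = ⟨3 | 1⟩
  • {4,5,7}:  v_{4} + v_{5} + v_{7} = v_{1}  ⇒ sig = ⟨3 | 1⟩
  • {1,3,6}:  v_{1} + v_{3} + v_{6} = v_{4} + v_{7}  ⇒ sig = ⟨3 | 1 1⟩
  • {0,2,4}:  v_{0} + v_{2} + v_{4} = v_{3} + 2·v_{6}  ⇒ sig = ⟨3 | 1 2⟩

so the primitive-relation signature multiset is
    |P|=2: 3 collections, coeffs (1), (1,1), (1,2)
    |P|=3: 6 collections, coeffs (), (1), (1), (1), (1,1), (1,2)


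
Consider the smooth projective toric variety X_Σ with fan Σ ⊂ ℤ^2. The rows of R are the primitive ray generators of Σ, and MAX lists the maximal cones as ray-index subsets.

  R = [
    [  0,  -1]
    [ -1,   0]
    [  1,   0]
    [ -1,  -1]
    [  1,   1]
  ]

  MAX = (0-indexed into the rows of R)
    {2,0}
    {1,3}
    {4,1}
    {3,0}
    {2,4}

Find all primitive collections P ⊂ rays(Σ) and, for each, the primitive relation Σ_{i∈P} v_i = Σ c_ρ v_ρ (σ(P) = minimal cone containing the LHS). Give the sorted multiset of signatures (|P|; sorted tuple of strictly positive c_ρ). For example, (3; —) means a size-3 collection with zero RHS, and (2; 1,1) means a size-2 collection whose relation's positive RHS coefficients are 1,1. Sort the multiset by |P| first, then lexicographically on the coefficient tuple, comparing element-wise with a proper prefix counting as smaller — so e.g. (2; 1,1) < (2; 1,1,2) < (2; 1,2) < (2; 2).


|primitive collections| = 5. Relations:

  • {1,2}:  v_{1} + v_{2} = 0 ; sig = (2; —)
  • {3,4}:  v_{3} + v_{4} = 0 ; sig = (2; —)
  • {0,1}:  v_{0} + v_{1} = v_{3} ; sig = (2; 1)
  • {0,4}:  v_{0} + v_{4} = v_{2} ; sig = (2; 1)
  • {2,3}:  v_{2} + v_{3} = v_{0} ; sig = (2; 1)

Signatures (|P|; sorted positive RHS coefficients), sorted:
[(2; —), (2; —), (2; 1), (2; 1), (2; 1)]


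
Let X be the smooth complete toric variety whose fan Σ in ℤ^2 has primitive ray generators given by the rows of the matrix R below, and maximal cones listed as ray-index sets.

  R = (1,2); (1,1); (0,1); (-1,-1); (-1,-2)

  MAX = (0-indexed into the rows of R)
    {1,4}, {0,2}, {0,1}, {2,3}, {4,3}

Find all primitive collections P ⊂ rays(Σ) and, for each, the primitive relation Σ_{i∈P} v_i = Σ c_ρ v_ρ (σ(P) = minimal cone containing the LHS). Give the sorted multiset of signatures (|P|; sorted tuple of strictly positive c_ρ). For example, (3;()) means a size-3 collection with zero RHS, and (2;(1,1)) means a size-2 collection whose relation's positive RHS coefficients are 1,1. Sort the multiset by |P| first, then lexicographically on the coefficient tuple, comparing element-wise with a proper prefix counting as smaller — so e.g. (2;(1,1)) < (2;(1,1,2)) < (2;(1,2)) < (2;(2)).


Σ has 5 primitive collections:

  P = {0,4}:  v_{0} + v_{4} = 0  ⇒ sig = (2;())
  P = {1,3}:  v_{1} + v_{3} = 0  ⇒ sig = (2;())
  P = {0,3}:  v_{0} + v_{3} = v_{2}  ⇒ sig = (2;(1))
  P = {1,2}:  v_{1} + v_{2} = v_{0}  ⇒ sig = (2;(1))
  P = {2,4}:  v_{2} + v_{4} = v_{3}  ⇒ sig = (2;(1))

Signatures (|P|; sorted positive RHS coefficients), sorted:
    (2;())
    (2;())
    (2;(1))
    (2;(1))
    (2;(1))


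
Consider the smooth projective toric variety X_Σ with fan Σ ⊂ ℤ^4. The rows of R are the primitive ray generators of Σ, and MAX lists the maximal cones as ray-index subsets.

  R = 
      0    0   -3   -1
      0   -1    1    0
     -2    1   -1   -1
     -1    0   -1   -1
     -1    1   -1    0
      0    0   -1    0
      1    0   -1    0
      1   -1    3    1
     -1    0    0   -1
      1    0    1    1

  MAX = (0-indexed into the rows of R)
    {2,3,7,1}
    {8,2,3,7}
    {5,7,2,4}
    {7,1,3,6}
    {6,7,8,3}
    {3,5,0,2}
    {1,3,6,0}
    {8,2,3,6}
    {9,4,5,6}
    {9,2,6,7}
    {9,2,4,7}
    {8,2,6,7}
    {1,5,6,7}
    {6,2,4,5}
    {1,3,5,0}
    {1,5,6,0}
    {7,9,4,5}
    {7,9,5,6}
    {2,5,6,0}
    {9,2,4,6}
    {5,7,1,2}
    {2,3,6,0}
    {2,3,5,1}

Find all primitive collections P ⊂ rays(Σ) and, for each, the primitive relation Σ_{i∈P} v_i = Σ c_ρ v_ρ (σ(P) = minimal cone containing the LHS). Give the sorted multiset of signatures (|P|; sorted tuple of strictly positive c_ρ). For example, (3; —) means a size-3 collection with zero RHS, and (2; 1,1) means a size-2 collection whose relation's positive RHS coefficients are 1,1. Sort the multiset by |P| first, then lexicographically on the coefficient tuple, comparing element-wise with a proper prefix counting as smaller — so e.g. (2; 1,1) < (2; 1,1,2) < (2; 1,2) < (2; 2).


20 minimal non-faces of Δ(Σ) (on 10 rays):

  P={3,9}:  v_{3} + v_{9} = 0  ⇒ sig = (2; —)
  P={4,8}:  v_{4} + v_{8} = v_{2}  ⇒ sig = (2; 1)
  P={5,8}:  v_{5} + v_{8} = v_{3}  ⇒ sig = (2; 1)
  P={0,7}:  v_{0} + v_{7} = v_{1} + v_{6}  ⇒ sig = (2; 1,1)
  P={0,9}:  v_{0} + v_{9} = v_{5} + v_{6}  ⇒ sig = (2; 1,1)
  P={1,9}:  v_{1} + v_{9} = v_{5} + v_{7}  ⇒ sig = (2; 1,1)
  P={3,4}:  v_{3} + v_{4} = v_{2} + v_{5}  ⇒ sig = (2; 1,1)
  P={8,9}:  v_{8} + v_{9} = v_{2} + v_{6} + v_{7}  ⇒ sig = (2; 1,1,1)
  P={0,4}:  v_{0} + v_{4} = v_{2} + 2·v_{5} + v_{6}  ⇒ sig = (2; 1,1,2)
  P={1,4}:  v_{1} + v_{4} = v_{2} + 2·v_{5} + v_{7}  ⇒ sig = (2; 1,1,2)
  P={0,8}:  v_{0} + v_{8} = 2·v_{3} + v_{6}  ⇒ sig = (2; 1,2)
  P={1,8}:  v_{1} + v_{8} = 2·v_{3} + v_{7}  ⇒ sig = (2; 1,2)
  P={1,2,6}:  v_{1} + v_{2} + v_{6} = v_{3}  ⇒ sig = (3; 1)
  P={2,5,9}:  v_{2} + v_{5} + v_{9} = v_{4}  ⇒ sig = (3; 1)
  P={3,5,6}:  v_{3} + v_{5} + v_{6} = v_{0}  ⇒ sig = (3; 1)
  P={3,5,7}:  v_{3} + v_{5} + v_{7} = v_{1}  ⇒ sig = (3; 1)
  P={4,6,7}:  v_{4} + v_{6} + v_{7} = v_{9}  ⇒ sig = (3; 1)
  P={0,1,2}:  v_{0} + v_{1} + v_{2} = 2·v_{3} + v_{5}  ⇒ sig = (3; 1,2)
  P={2,5,6,7}:  v_{2} + v_{5} + v_{6} + v_{7} = 0  ⇒ sig = (4; —)
  P={2,3,6,7}:  v_{2} + v_{3} + v_{6} + v_{7} = v_{8}  ⇒ sig = (4; 1)

Signatures (|P|; sorted positive RHS coefficients), sorted:
    |P|=2: 12 collections, coeffs (), (1), (1), (1,1), (1,1), (1,1), (1,1), (1,1,1), (1,1,2), (1,1,2), (1,2), (1,2)
    |P|=3: 6 collections, coeffs (1), (1), (1), (1), (1), (1,2)
    |P|=4: 2 collections, coeffs (), (1)


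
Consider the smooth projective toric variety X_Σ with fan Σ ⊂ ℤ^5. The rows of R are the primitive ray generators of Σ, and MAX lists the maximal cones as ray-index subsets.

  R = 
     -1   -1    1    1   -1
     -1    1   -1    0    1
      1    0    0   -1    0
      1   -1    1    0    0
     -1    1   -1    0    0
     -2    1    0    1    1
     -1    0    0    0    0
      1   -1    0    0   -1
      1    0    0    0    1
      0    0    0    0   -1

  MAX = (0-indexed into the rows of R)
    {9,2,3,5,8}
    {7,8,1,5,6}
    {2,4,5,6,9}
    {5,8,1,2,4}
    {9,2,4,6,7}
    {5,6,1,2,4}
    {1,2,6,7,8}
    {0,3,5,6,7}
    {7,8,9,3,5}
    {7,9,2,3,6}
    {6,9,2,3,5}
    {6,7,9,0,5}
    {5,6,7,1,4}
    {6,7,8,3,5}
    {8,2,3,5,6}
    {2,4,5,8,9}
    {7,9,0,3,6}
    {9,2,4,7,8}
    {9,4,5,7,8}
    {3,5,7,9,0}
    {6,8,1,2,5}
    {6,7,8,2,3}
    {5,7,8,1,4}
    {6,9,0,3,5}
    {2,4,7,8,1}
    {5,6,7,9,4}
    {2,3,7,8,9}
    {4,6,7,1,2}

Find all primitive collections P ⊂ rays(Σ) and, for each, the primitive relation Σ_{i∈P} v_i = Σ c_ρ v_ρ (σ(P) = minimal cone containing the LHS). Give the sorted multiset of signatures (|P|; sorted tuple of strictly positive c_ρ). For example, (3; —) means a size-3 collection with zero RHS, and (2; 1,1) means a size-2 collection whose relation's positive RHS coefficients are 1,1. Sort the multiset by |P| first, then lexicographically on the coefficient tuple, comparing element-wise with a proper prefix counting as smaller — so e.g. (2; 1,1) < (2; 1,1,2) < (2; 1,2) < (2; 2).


Σ has 11 primitive collections:

  P = {3,4}:  v_{3} + v_{4} = 0  →  sig = (2; —)
  P = {1,9}:  v_{1} + v_{9} = v_{4}  →  sig = (2; 1)
  P = {1,3}:  v_{1} + v_{3} = v_{6} + v_{8}  →  sig = (2; 1,1)
  P = {0,1}:  v_{0} + v_{1} = v_{5} + v_{6} + v_{7}  →  sig = (2; 1,1,1)
  P = {0,2}:  v_{0} + v_{2} = v_{3} + v_{6} + v_{9}  →  sig = (2; 1,1,1)
  P = {0,8}:  v_{0} + v_{8} = v_{3} + v_{5} + v_{7}  →  sig = (2; 1,1,1)
  P = {0,4}:  v_{0} + v_{4} = v_{5} + v_{6} + v_{7} + v_{9}  →  sig = (2; 1,1,1,1)
  P = {2,5,7}:  v_{2} + v_{5} + v_{7} = 0  →  sig = (3; —)
  P = {6,8,9}:  v_{6} + v_{8} + v_{9} = 0  →  sig = (3; —)
  P = {4,6,8}:  v_{4} + v_{6} + v_{8} = v_{1}  →  sig = (3; 1)
  P = {3,5,6,7,9}:  v_{3} + v_{5} + v_{6} + v_{7} + v_{9} = v_{0}  →  sig = (5; 1)

Hence PRS(X_Σ) =
{ (2; —),  (2; 1),  (2; 1,1),  (2; 1,1,1) ×3,  (2; 1,1,1,1),  (3; —) ×2,  (3; 1),  (5; 1) }


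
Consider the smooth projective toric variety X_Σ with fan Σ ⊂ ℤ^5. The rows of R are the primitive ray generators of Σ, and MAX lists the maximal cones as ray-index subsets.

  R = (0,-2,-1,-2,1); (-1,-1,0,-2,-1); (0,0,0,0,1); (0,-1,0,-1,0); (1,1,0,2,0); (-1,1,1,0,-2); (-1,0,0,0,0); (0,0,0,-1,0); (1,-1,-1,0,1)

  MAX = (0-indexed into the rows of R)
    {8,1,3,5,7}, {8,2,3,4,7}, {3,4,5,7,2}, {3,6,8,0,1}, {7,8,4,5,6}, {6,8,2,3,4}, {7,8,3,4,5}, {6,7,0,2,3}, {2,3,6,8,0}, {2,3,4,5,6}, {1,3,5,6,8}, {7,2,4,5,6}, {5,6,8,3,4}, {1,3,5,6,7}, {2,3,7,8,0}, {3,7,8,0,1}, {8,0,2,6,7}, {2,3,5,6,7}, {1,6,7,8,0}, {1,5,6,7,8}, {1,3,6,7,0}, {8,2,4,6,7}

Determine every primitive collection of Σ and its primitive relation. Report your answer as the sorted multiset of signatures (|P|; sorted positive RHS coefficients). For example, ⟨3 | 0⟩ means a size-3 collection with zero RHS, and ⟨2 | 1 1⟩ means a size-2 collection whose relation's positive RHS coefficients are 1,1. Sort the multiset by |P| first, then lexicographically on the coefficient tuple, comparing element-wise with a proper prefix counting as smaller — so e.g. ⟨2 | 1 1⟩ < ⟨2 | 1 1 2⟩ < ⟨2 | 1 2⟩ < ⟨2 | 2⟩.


Δ(Σ) — 9 vertices, 7 min non-faces:

  P={0,4}:  v_{0} + v_{4} = v_{8}  ⇒ sig = ⟨2 | 1⟩
  P={0,5}:  v_{0} + v_{5} = v_{1}  ⇒ sig = ⟨2 | 1⟩
  P={1,4}:  v_{1} + v_{4} = v_{5} + v_{8}  ⇒ sig = ⟨2 | 1 1⟩
  P={1,2}:  v_{1} + v_{2} = v_{3} + v_{6} + v_{7}  ⇒ sig = ⟨2 | 1 1 1⟩
  P={2,5,8}:  v_{2} + v_{5} + v_{8} = 0  ⇒ sig = ⟨3 | 0⟩
  P={3,4,6,7}:  v_{3} + v_{4} + v_{6} + v_{7} = 0  ⇒ sig = ⟨4 | 0⟩
  P={3,6,7,8}:  v_{3} + v_{6} + v_{7} + v_{8} = v_{0}  ⇒ sig = ⟨4 | 1⟩

so the primitive-relation signature multiset is
    |P|=2: 4 collections, coeffs (1), (1), (1,1), (1,1,1)
    |P|=3: 1 collection, coeffs ()
    |P|=4: 2 collections, coeffs (), (1)


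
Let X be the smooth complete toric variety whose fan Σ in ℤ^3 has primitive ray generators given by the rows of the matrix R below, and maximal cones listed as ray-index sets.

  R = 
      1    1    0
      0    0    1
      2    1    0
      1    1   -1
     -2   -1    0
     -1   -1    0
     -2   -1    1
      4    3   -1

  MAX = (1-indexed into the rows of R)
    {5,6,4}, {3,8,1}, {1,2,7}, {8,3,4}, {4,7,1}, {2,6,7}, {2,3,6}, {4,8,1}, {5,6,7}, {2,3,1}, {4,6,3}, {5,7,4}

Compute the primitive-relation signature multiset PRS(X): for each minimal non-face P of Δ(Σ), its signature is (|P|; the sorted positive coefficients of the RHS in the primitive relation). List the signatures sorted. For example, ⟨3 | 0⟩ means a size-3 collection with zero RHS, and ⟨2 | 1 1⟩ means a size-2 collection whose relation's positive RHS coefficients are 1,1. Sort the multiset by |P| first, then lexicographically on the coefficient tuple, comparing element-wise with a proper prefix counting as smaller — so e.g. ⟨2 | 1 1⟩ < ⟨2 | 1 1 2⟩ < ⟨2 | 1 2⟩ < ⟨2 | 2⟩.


12 collections generate NE(X_Σ); each relation:

  {1,6}:  v_{1} + v_{6} = 0 ; sig = ⟨2 | 0⟩
  {3,5}:  v_{3} + v_{5} = 0 ; sig = ⟨2 | 0⟩
  {2,4}:  v_{2} + v_{4} = v_{1} ; sig = ⟨2 | 1⟩
  {2,5}:  v_{2} + v_{5} = v_{7} ; sig = ⟨2 | 1⟩
  {3,7}:  v_{3} + v_{7} = v_{2} ; sig = ⟨2 | 1⟩
  {1,5}:  v_{1} + v_{5} = v_{4} + v_{7} ; sig = ⟨2 | 1 1⟩
  {5,8}:  v_{5} + v_{8} = v_{1} + v_{4} ; sig = ⟨2 | 1 1⟩
  {6,8}:  v_{6} + v_{8} = v_{3} + v_{4} ; sig = ⟨2 | 1 1⟩
  {2,8}:  v_{2} + v_{8} = 2·v_{1} + v_{3} ; sig = ⟨2 | 1 2⟩
  {7,8}:  v_{7} + v_{8} = 2·v_{1} ; sig = ⟨2 | 2⟩
  {1,3,4}:  v_{1} + v_{3} + v_{4} = v_{8} ; sig = ⟨3 | 1⟩
  {4,6,7}:  v_{4} + v_{6} + v_{7} = v_{5} ; sig = ⟨3 | 1⟩

so the primitive-relation signature multiset is
    |P|=2: 10 collections, coeffs (), (), (1), (1), (1), (1,1), (1,1), (1,1), (1,2), (2)
    |P|=3: 2 collections, coeffs (1), (1)


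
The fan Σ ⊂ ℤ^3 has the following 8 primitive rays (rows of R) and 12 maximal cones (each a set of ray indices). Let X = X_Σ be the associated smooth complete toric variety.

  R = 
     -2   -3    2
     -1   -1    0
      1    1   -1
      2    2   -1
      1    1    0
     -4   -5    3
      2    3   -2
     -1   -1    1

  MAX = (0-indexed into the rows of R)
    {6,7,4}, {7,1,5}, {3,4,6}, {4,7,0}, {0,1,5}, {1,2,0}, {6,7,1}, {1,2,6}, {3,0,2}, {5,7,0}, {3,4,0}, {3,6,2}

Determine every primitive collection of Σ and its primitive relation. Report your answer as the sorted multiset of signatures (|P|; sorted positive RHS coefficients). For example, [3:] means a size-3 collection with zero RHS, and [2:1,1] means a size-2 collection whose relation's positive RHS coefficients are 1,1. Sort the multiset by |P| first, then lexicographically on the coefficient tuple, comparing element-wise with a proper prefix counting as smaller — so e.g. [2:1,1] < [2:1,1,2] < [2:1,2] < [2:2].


|primitive collections| = 11. Relations:

  • {0,6}:  v_{0} + v_{6} = 0  ⇒ sig = [2:]
  • {1,4}:  v_{1} + v_{4} = 0  ⇒ sig = [2:]
  • {2,7}:  v_{2} + v_{7} = 0  ⇒ sig = [2:]
  • {1,3}:  v_{1} + v_{3} = v_{2}  ⇒ sig = [2:1]
  • {2,4}:  v_{2} + v_{4} = v_{3}  ⇒ sig = [2:1]
  • {3,5}:  v_{3} + v_{5} = v_{0}  ⇒ sig = [2:1]
  • {3,7}:  v_{3} + v_{7} = v_{4}  ⇒ sig = [2:1]
  • {2,5}:  v_{2} + v_{5} = v_{0} + v_{1}  ⇒ sig = [2:1,1]
  • {4,5}:  v_{4} + v_{5} = v_{0} + v_{7}  ⇒ sig = [2:1,1]
  • {5,6}:  v_{5} + v_{6} = v_{1} + v_{7}  ⇒ sig = [2:1,1]
  • {0,1,7}:  v_{0} + v_{1} + v_{7} = v_{5}  ⇒ sig = [3:1]

so the primitive-relation signature multiset is
[[2:], [2:], [2:], [2:1], [2:1], [2:1], [2:1], [2:1,1], [2:1,1], [2:1,1], [3:1]]


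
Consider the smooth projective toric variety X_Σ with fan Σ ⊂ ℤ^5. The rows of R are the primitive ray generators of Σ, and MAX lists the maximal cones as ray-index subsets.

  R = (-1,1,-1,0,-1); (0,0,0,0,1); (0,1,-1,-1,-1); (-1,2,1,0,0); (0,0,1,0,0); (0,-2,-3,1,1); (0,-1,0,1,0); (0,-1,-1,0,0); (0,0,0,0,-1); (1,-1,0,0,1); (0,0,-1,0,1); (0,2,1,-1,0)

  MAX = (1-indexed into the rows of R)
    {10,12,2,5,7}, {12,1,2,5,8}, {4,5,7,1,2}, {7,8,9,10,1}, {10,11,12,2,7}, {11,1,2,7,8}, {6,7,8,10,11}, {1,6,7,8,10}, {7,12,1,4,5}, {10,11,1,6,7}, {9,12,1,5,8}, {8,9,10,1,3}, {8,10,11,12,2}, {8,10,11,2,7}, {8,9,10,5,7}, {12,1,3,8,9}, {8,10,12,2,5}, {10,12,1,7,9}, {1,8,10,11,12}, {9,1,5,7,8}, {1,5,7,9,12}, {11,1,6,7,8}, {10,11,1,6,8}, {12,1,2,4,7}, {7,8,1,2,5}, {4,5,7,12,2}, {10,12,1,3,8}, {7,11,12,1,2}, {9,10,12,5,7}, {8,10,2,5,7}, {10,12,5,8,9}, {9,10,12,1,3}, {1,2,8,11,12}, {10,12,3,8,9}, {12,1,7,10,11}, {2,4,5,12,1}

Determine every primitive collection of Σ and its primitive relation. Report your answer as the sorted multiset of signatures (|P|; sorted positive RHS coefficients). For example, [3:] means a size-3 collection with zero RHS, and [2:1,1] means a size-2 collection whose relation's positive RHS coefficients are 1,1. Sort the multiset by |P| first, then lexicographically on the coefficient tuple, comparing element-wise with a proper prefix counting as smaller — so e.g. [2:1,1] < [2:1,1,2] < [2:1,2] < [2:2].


Σ has 24 primitive collections:

  P={2,9}:  v_{2} + v_{9} = 0 — sig = [2:]
  P={5,11}:  v_{5} + v_{11} = v_{2} — sig = [2:1]
  P={3,4}:  v_{3} + v_{4} = v_{1} + v_{12} — sig = [2:1,1]
  P={9,11}:  v_{9} + v_{11} = v_{1} + v_{10} — sig = [2:1,1]
  P={3,5}:  v_{3} + v_{5} = v_{8} + v_{9} + v_{12} — sig = [2:1,1,1]
  P={3,7}:  v_{3} + v_{7} = v_{1} + v_{9} + v_{10} — sig = [2:1,1,1]
  P={4,8}:  v_{4} + v_{8} = v_{1} + v_{2} + v_{5} — sig = [2:1,1,1]
  P={4,10}:  v_{4} + v_{10} = v_{2} + v_{7} + v_{12} — sig = [2:1,1,1]
  P={5,6}:  v_{5} + v_{6} = v_{7} + v_{8} + v_{11} — sig = [2:1,1,1]
  P={6,12}:  v_{6} + v_{12} = v_{1} + v_{10} + v_{11} — sig = [2:1,1,1]
  P={2,3}:  v_{2} + v_{3} = v_{1} + v_{8} + v_{10} + v_{12} — sig = [2:1,1,1,1]
  P={4,6}:  v_{4} + v_{6} = v_{1} + v_{2} + v_{7} + v_{11} — sig = [2:1,1,1,1]
  P={4,9}:  v_{4} + v_{9} = v_{1} + v_{5} + v_{7} + v_{12} — sig = [2:1,1,1,1]
  P={4,11}:  v_{4} + v_{11} = v_{1} + 2·v_{2} + v_{7} + v_{12} — sig = [2:1,1,1,2]
  P={2,6}:  v_{2} + v_{6} = v_{7} + v_{8} + 2·v_{11} — sig = [2:1,1,2]
  P={3,11}:  v_{3} + v_{11} = 2·v_{1} + v_{8} + 2·v_{10} + v_{12} — sig = [2:1,1,2,2]
  P={6,9}:  v_{6} + v_{9} = 2·v_{1} + v_{7} + v_{8} + 2·v_{10} — sig = [2:1,1,2,2]
  P={3,6}:  v_{3} + v_{6} = 3·v_{1} + v_{8} + 3·v_{10} — sig = [2:1,3,3]
  P={1,5,10}:  v_{1} + v_{5} + v_{10} = 0 — sig = [3:]
  P={7,8,12}:  v_{7} + v_{8} + v_{12} = 0 — sig = [3:]
  P={1,2,10}:  v_{1} + v_{2} + v_{10} = v_{11} — sig = [3:1]
  P={1,2,5,7,12}:  v_{1} + v_{2} + v_{5} + v_{7} + v_{12} = v_{4} — sig = [5:1]
  P={1,7,8,10,11}:  v_{1} + v_{7} + v_{8} + v_{10} + v_{11} = v_{6} — sig = [5:1]
  P={1,8,9,10,12}:  v_{1} + v_{8} + v_{9} + v_{10} + v_{12} = v_{3} — sig = [5:1]

Hence PRS(X_Σ) =
    [2:]
    [2:1]
    [2:1,1]
    [2:1,1]
    [2:1,1,1]
    [2:1,1,1]
    [2:1,1,1]
    [2:1,1,1]
    [2:1,1,1]
    [2:1,1,1]
    [2:1,1,1,1]
    [2:1,1,1,1]
    [2:1,1,1,1]
    [2:1,1,1,2]
    [2:1,1,2]
    [2:1,1,2,2]
    [2:1,1,2,2]
    [2:1,3,3]
    [3:]
    [3:]
    [3:1]
    [5:1]
    [5:1]
    [5:1]


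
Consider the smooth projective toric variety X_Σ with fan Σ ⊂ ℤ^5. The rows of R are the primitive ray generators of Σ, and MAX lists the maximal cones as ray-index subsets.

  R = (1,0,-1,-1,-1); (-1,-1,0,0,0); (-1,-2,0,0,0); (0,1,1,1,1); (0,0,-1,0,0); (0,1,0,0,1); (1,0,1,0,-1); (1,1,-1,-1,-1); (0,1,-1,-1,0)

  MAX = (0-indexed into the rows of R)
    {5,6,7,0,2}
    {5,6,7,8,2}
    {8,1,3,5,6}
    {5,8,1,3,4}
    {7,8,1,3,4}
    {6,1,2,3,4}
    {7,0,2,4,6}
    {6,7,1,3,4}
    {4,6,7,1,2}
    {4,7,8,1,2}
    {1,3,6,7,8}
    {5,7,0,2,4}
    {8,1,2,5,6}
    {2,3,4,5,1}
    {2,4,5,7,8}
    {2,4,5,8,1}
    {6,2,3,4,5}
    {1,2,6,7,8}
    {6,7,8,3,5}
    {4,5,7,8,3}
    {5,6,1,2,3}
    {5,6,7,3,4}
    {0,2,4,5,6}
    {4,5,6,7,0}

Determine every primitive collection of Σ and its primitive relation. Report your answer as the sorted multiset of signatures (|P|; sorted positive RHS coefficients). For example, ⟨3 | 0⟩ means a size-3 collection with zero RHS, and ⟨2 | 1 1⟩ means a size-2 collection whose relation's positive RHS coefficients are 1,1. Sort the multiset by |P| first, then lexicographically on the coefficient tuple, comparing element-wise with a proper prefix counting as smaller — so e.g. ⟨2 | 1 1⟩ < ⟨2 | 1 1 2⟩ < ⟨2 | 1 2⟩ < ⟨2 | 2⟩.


9 minimal non-faces of Δ(Σ) (on 9 rays):

  • {0,1}:  v_{0} + v_{1} = v_{2} + v_{7}  →  sig = ⟨2 | 1 1⟩
  • {0,3}:  v_{0} + v_{3} = v_{4} + v_{5} + v_{6}  →  sig = ⟨2 | 1 1 1⟩
  • {0,8}:  v_{0} + v_{8} = v_{2} + v_{5} + 2·v_{7}  →  sig = ⟨2 | 1 1 2⟩
  • {2,3,7}:  v_{2} + v_{3} + v_{7} = 0  →  sig = ⟨3 | 0⟩
  • {1,5,7}:  v_{1} + v_{5} + v_{7} = v_{8}  →  sig = ⟨3 | 1⟩
  • {4,6,8}:  v_{4} + v_{6} + v_{8} = v_{7}  →  sig = ⟨3 | 1⟩
  • {2,3,8}:  v_{2} + v_{3} + v_{8} = v_{1} + v_{5}  →  sig = ⟨3 | 1 1⟩
  • {1,4,5,6}:  v_{1} + v_{4} + v_{5} + v_{6} = 0  →  sig = ⟨4 | 0⟩
  • {2,4,5,6,7}:  v_{2} + v_{4} + v_{5} + v_{6} + v_{7} = v_{0}  →  sig = ⟨5 | 1⟩

so the primitive-relation signature multiset is
{ ⟨2 | 1 1⟩,  ⟨2 | 1 1 1⟩,  ⟨2 | 1 1 2⟩,  ⟨3 | 0⟩,  ⟨3 | 1⟩ ×2,  ⟨3 | 1 1⟩,  ⟨4 | 0⟩,  ⟨5 | 1⟩ }


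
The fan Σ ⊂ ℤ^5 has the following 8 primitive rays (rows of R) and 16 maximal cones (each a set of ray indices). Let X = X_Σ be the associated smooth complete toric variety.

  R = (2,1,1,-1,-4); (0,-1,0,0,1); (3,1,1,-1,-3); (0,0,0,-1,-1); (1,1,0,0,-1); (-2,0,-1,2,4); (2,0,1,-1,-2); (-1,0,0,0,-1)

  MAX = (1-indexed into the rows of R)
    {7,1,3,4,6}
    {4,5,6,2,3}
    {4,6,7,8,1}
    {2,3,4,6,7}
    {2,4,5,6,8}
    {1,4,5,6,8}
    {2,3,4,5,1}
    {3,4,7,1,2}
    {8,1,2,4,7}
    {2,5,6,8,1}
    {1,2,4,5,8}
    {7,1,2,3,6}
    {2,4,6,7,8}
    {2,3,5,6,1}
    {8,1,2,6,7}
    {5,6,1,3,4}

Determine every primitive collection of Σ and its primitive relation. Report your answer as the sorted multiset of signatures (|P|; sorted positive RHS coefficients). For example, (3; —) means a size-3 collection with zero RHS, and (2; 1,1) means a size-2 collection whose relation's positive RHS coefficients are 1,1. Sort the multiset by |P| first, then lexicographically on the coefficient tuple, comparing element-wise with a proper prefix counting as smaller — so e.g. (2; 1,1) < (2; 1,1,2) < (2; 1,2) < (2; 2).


Δ(Σ) — 8 vertices, 3 min non-faces:

  {3,8}:  v_{3} + v_{8} = v_{1}  so sig = (2; 1)
  {5,7}:  v_{5} + v_{7} = v_{3}  so sig = (2; 1)
  {1,2,4,6}:  v_{1} + v_{2} + v_{4} + v_{6} = 0  so sig = (4; —)

so the primitive-relation signature multiset is
[(2; 1), (2; 1), (4; —)]


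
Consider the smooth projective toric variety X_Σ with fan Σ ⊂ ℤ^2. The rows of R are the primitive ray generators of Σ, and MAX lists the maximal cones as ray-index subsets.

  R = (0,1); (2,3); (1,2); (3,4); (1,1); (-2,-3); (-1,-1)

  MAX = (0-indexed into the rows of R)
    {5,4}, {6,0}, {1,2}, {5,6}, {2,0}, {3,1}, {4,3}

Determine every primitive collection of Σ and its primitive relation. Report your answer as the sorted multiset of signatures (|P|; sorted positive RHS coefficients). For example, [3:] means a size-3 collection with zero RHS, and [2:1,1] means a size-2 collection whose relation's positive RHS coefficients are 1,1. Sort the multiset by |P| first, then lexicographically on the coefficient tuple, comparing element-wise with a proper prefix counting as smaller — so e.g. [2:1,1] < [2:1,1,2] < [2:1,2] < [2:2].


14 collections generate NE(X_Σ); each relation:

  {1,5}:  v_{1} + v_{5} = 0  ⟹  sig = [2:]
  {4,6}:  v_{4} + v_{6} = 0  ⟹  sig = [2:]
  {0,4}:  v_{0} + v_{4} = v_{2}  ⟹  sig = [2:1]
  {1,4}:  v_{1} + v_{4} = v_{3}  ⟹  sig = [2:1]
  {1,6}:  v_{1} + v_{6} = v_{2}  ⟹  sig = [2:1]
  {2,4}:  v_{2} + v_{4} = v_{1}  ⟹  sig = [2:1]
  {2,5}:  v_{2} + v_{5} = v_{6}  ⟹  sig = [2:1]
  {2,6}:  v_{2} + v_{6} = v_{0}  ⟹  sig = [2:1]
  {3,5}:  v_{3} + v_{5} = v_{4}  ⟹  sig = [2:1]
  {3,6}:  v_{3} + v_{6} = v_{1}  ⟹  sig = [2:1]
  {0,3}:  v_{0} + v_{3} = v_{1} + v_{2}  ⟹  sig = [2:1,1]
  {0,1}:  v_{0} + v_{1} = 2·v_{2}  ⟹  sig = [2:2]
  {0,5}:  v_{0} + v_{5} = 2·v_{6}  ⟹  sig = [2:2]
  {2,3}:  v_{2} + v_{3} = 2·v_{1}  ⟹  sig = [2:2]

Hence PRS(X_Σ) =
{ [2:] ×2,  [2:1] ×8,  [2:1,1],  [2:2] ×3 }


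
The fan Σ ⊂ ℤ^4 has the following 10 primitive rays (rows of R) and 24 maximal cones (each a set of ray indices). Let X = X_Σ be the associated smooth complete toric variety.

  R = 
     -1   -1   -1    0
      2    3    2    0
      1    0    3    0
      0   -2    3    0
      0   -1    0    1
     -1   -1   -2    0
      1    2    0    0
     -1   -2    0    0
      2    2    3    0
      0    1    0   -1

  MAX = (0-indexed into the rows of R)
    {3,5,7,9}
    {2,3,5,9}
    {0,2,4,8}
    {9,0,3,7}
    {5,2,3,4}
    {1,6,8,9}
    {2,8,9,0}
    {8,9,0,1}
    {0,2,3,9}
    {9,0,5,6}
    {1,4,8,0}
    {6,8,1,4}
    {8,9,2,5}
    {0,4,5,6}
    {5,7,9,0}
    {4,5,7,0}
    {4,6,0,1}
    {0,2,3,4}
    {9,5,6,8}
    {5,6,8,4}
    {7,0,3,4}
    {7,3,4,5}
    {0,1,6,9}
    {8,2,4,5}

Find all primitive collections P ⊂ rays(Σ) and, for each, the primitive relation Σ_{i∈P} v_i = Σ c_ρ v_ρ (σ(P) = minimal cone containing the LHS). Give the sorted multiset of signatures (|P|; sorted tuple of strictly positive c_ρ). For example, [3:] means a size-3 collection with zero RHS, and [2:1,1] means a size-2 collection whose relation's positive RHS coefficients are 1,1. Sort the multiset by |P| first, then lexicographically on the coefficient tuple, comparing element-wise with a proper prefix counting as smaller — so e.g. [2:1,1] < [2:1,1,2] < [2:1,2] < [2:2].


The 15 primitive collections of Σ (r=10, n=4):

  P={4,9}:  v_{4} + v_{9} = 0 ; sig = [2:]
  P={6,7}:  v_{6} + v_{7} = 0 ; sig = [2:]
  P={1,5}:  v_{1} + v_{5} = v_{6} ; sig = [2:1]
  P={2,6}:  v_{2} + v_{6} = v_{8} ; sig = [2:1]
  P={2,7}:  v_{2} + v_{7} = v_{3} ; sig = [2:1]
  P={3,6}:  v_{3} + v_{6} = v_{2} ; sig = [2:1]
  P={7,8}:  v_{7} + v_{8} = v_{2} ; sig = [2:1]
  P={1,7}:  v_{1} + v_{7} = v_{0} + v_{8} ; sig = [2:1,1]
  P={1,3}:  v_{1} + v_{3} = v_{0} + v_{2} + v_{8} ; sig = [2:1,1,1]
  P={1,2}:  v_{1} + v_{2} = v_{0} + 2·v_{8} ; sig = [2:1,2]
  P={3,8}:  v_{3} + v_{8} = 2·v_{2} ; sig = [2:2]
  P={0,5,8}:  v_{0} + v_{5} + v_{8} = 0 ; sig = [3:]
  P={0,2,5}:  v_{0} + v_{2} + v_{5} = v_{7} ; sig = [3:1]
  P={0,6,8}:  v_{0} + v_{6} + v_{8} = v_{1} ; sig = [3:1]
  P={0,3,5}:  v_{0} + v_{3} + v_{5} = 2·v_{7} ; sig = [3:2]

Sorted signature multiset PRS(X):
    [2:]
    [2:]
    [2:1]
    [2:1]
    [2:1]
    [2:1]
    [2:1]
    [2:1,1]
    [2:1,1,1]
    [2:1,2]
    [2:2]
    [3:]
    [3:1]
    [3:1]
    [3:2]


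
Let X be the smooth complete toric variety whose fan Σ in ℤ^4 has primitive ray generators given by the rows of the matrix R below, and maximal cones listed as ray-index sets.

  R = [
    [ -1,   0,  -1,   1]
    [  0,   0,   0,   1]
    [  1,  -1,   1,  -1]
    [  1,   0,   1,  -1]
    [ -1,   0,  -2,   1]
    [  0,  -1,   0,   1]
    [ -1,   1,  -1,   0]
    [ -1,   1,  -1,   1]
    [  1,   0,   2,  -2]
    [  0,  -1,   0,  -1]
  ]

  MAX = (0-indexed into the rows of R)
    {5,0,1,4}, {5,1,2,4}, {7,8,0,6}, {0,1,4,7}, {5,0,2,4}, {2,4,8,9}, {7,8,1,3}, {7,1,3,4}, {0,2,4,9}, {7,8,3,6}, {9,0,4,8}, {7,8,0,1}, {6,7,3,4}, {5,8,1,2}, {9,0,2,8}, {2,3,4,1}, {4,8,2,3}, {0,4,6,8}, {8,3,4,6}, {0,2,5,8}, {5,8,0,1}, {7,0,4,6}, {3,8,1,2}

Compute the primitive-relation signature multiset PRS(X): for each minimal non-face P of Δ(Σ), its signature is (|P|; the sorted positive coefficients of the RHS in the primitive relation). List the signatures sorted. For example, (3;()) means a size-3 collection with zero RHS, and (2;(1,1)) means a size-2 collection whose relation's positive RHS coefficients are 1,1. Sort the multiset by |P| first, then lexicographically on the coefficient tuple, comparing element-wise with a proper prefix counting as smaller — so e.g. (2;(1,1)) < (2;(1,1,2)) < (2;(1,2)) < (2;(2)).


17 collections generate NE(X_Σ); each relation:

  • {0,3}:  v_{0} + v_{3} = 0 ; sig = (2;())
  • {2,7}:  v_{2} + v_{7} = 0 ; sig = (2;())
  • {1,6}:  v_{1} + v_{6} = v_{7} ; sig = (2;(1))
  • {5,6}:  v_{5} + v_{6} = v_{0} ; sig = (2;(1))
  • {1,9}:  v_{1} + v_{9} = v_{0} + v_{2} ; sig = (2;(1,1))
  • {2,6}:  v_{2} + v_{6} = v_{4} + v_{8} ; sig = (2;(1,1))
  • {3,5}:  v_{3} + v_{5} = v_{1} + v_{2} ; sig = (2;(1,1))
  • {5,7}:  v_{5} + v_{7} = v_{0} + v_{1} ; sig = (2;(1,1))
  • {3,9}:  v_{3} + v_{9} = v_{2} + v_{4} + v_{8} ; sig = (2;(1,1,1))
  • {7,9}:  v_{7} + v_{9} = v_{0} + v_{4} + v_{8} ; sig = (2;(1,1,1))
  • {6,9}:  v_{6} + v_{9} = v_{0} + 2·v_{4} + 2·v_{8} ; sig = (2;(1,2,2))
  • {5,9}:  v_{5} + v_{9} = 2·v_{0} + 2·v_{2} ; sig = (2;(2,2))
  • {1,4,8}:  v_{1} + v_{4} + v_{8} = 0 ; sig = (3;())
  • {0,1,2}:  v_{0} + v_{1} + v_{2} = v_{5} ; sig = (3;(1))
  • {4,7,8}:  v_{4} + v_{7} + v_{8} = v_{6} ; sig = (3;(1))
  • {4,5,8}:  v_{4} + v_{5} + v_{8} = v_{0} + v_{2} ; sig = (3;(1,1))
  • {0,2,4,8}:  v_{0} + v_{2} + v_{4} + v_{8} = v_{9} ; sig = (4;(1))

Signatures (|P|; sorted positive RHS coefficients), sorted:
    |P|=2: 12 collections, coeffs (), (), (1), (1), (1,1), (1,1), (1,1), (1,1), (1,1,1), (1,1,1), (1,2,2), (2,2)
    |P|=3: 4 collections, coeffs (), (1), (1), (1,1)
    |P|=4: 1 collection, coeffs (1)


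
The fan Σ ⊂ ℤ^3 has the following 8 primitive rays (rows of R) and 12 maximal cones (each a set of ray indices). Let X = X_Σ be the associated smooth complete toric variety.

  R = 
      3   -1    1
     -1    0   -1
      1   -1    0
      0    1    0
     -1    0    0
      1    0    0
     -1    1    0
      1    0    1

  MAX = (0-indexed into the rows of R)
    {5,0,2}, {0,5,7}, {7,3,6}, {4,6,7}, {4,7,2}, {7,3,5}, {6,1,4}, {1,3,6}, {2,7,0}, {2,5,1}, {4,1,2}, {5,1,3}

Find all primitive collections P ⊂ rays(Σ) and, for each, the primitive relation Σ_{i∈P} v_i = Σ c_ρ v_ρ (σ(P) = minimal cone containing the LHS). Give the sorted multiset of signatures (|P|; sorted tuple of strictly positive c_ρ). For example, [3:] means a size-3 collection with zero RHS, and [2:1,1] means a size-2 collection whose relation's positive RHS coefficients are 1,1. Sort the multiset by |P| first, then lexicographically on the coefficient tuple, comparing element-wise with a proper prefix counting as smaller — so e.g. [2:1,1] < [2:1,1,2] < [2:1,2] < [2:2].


|primitive collections| = 11. Relations:

  {1,7}:  v_{1} + v_{7} = 0  ⇒ sig = [2:]
  {2,6}:  v_{2} + v_{6} = 0  ⇒ sig = [2:]
  {4,5}:  v_{4} + v_{5} = 0  ⇒ sig = [2:]
  {2,3}:  v_{2} + v_{3} = v_{5}  ⇒ sig = [2:1]
  {3,4}:  v_{3} + v_{4} = v_{6}  ⇒ sig = [2:1]
  {5,6}:  v_{5} + v_{6} = v_{3}  ⇒ sig = [2:1]
  {0,1}:  v_{0} + v_{1} = v_{2} + v_{5}  ⇒ sig = [2:1,1]
  {0,4}:  v_{0} + v_{4} = v_{2} + v_{7}  ⇒ sig = [2:1,1]
  {0,6}:  v_{0} + v_{6} = v_{5} + v_{7}  ⇒ sig = [2:1,1]
  {0,3}:  v_{0} + v_{3} = 2·v_{5} + v_{7}  ⇒ sig = [2:1,2]
  {2,5,7}:  v_{2} + v_{5} + v_{7} = v_{0}  ⇒ sig = [3:1]

Hence PRS(X_Σ) =
    [2:]
    [2:]
    [2:]
    [2:1]
    [2:1]
    [2:1]
    [2:1,1]
    [2:1,1]
    [2:1,1]
    [2:1,2]
    [3:1]
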